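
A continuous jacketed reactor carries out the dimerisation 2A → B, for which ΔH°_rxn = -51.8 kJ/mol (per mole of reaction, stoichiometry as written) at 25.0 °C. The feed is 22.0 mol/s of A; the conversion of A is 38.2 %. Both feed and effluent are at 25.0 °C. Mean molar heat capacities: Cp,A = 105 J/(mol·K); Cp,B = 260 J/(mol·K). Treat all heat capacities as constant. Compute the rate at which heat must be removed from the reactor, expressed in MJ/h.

Extent of reaction ξ = 0.382 × 22.0 / 2 = 4.202 mol/s
Reaction term: ξ·ΔH°_rxn = 4.202 × -51.8 = -217.66 kJ/s
Q = ΔH = -217.66 kJ/s = -217.66 kW
Heat removed = 783.59 MJ/h

Q_out = 784 MJ/h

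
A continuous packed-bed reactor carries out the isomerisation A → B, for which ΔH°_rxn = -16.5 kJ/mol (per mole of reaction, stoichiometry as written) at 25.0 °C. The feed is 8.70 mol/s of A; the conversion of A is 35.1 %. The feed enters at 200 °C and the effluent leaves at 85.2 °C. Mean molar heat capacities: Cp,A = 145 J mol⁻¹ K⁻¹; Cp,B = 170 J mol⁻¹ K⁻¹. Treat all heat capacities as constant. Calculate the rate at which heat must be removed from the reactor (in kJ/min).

Q_out = 11400 kJ/min

Extent of reaction ξ = 0.351 × 8.70 = 3.0537 mol/s
Reaction term: ξ·ΔH°_rxn = 3.0537 × -16.5 = -50.386 kJ/s
Sensible, feed 200→25 °C: -220.76 kJ/s
Outlet flows (mol/s): A 5.6463, B 3.0537
Sensible, products 25→85.2 °C: 80.538 kJ/s
Q = ΔH = -190.61 kJ/s = -190.61 kW
Heat removed = 11437 kJ/min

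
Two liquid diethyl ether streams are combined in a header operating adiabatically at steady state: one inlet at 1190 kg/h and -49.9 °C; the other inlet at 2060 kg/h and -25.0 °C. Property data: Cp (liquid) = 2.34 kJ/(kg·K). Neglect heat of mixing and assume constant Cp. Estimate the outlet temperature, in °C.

Energy balance with Q = 0: Σ ṁᵢCp,ᵢ(T_out − Tᵢ) = 0
T_out = Σ ṁᵢCp,ᵢTᵢ / Σ ṁᵢCp,ᵢ
      = -259460 / 7605 = -34.117 °C

T_out = -34.1 °C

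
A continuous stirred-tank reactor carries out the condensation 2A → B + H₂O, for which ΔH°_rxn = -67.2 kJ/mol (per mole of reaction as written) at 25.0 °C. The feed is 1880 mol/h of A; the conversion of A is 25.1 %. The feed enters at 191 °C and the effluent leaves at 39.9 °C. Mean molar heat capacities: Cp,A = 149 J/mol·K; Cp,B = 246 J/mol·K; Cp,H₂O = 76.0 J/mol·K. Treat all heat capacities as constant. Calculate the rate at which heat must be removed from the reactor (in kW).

Q_out = 16.1 kW

Extent of reaction ξ = 0.251 × 1880 / 2 = 235.94 mol/h
Reaction term: ξ·ΔH°_rxn = 235.94 × -67.2 = -15855 kJ/h
Sensible, feed 191→25 °C: -46500 kJ/h
Outlet flows (mol/h): A 1408.1, B 235.94, H₂O 235.94
Sensible, products 25→39.9 °C: 4258.2 kJ/h
Q = ΔH = -58097 kJ/h = -16.138 kW
Heat removed = 16.138 kW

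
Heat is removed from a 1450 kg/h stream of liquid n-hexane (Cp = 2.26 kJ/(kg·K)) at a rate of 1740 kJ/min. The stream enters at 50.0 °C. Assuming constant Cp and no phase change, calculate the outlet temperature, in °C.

Q = 1740 kJ/min = 104400 kJ/h
ΔT = Q/(ṁ·Cp) = 104400/(1450×2.26) = 31.858 K
T_out = 50.0 − 31.858 = 18.142 °C

T_out = 18.1 °C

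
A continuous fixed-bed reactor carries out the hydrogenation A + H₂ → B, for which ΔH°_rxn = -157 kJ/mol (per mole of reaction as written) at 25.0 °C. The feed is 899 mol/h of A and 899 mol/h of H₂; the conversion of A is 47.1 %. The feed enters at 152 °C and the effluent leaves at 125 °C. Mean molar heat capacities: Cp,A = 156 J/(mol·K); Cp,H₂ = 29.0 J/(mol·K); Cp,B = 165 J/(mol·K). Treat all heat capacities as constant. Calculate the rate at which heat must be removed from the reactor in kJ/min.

Extent of reaction ξ = 0.471 × 899 = 423.43 mol/h
Reaction term: ξ·ΔH°_rxn = 423.43 × -157 = -66478 kJ/h
Sensible, feed 152→25 °C: -21122 kJ/h
Outlet flows (mol/h): A 475.57, H₂ 475.57, B 423.43
Sensible, products 25→125 °C: 15785 kJ/h
Q = ΔH = -71816 kJ/h = -19.949 kW
Heat removed = 1196.9 kJ/min

Q_out = 1200 kJ/min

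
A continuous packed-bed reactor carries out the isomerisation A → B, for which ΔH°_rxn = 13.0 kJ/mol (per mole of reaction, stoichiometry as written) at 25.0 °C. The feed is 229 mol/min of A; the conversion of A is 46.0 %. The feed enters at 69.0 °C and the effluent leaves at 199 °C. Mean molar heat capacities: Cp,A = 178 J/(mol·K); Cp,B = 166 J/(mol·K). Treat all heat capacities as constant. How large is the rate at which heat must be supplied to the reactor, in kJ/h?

Q_in = 387000 kJ/h

Extent of reaction ξ = 0.460 × 229 = 105.34 mol/min
Reaction term: ξ·ΔH°_rxn = 105.34 × 13.0 = 1369.4 kJ/min
Sensible, feed 69.0→25 °C: -1793.5 kJ/min
Outlet flows (mol/min): A 123.66, B 105.34
Sensible, products 25→199 °C: 6872.6 kJ/min
Q = ΔH = 6448.5 kJ/min = 107.48 kW
Heat supplied = 386910 kJ/h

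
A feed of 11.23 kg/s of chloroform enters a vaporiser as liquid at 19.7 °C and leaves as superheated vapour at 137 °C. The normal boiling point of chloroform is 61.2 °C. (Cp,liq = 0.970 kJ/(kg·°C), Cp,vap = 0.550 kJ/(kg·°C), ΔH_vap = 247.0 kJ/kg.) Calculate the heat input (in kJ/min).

liquid 19.7→61.2 °C: 40.255 kJ/kg
vaporisation at 61.2 °C: 247 kJ/kg
vapour 61.2→137 °C: 41.69 kJ/kg
Δh = 40.255 + 247 + 41.69 = 328.94 kJ/kg
Q = ṁ·Δh = 11.23 kg/s × 328.94 kJ/kg = 3694.1 kJ/s
|Q| = 3694.1 kW = 221640 kJ/min

Q = 222000 kJ/min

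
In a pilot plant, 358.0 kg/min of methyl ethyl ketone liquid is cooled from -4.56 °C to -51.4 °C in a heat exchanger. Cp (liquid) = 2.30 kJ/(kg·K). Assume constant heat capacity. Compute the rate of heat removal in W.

Q = ṁ·Cp·ΔT = 358.0 × 2.30 × (-51.4 − -4.56) = -38568 kJ/min
Converting: 38568 / 60 s = 642.8 kW
Cooling duty = 642800 W

Q_c = 643000 W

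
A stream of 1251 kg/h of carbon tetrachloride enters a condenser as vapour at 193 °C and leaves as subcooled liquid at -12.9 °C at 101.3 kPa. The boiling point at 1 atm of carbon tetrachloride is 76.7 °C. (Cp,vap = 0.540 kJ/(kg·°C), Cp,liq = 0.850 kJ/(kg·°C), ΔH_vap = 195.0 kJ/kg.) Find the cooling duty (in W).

vapour 193→76.7 °C: -62.802 kJ/kg
condensation at 76.7 °C: -195 kJ/kg
liquid 76.7→-12.9 °C: -76.16 kJ/kg
Δh = -62.802 + -195 + -76.16 = -333.96 kJ/kg
Q = ṁ·Δh = 1251 kg/h × -333.96 kJ/kg = -417790 kJ/h
|Q| = 116.05 kW = 116050 W

Q_c = 116000 W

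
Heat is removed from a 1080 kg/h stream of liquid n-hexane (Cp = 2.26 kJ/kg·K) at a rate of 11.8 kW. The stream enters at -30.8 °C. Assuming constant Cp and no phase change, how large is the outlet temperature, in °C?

Q = 11.8 kW = 42480 kJ/h
ΔT = Q/(ṁ·Cp) = 42480/(1080×2.26) = 17.404 K
T_out = -30.8 − 17.404 = -48.204 °C

T_out = -48.2 °C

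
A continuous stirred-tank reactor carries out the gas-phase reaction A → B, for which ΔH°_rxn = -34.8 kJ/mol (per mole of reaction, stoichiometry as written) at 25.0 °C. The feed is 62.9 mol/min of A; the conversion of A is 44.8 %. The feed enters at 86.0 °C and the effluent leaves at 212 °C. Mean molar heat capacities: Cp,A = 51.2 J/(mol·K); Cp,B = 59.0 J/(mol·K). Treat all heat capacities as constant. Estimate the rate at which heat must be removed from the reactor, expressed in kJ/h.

Q_out = 32000 kJ/h

Extent of reaction ξ = 0.448 × 62.9 = 28.179 mol/min
Reaction term: ξ·ΔH°_rxn = 28.179 × -34.8 = -980.64 kJ/min
Sensible, feed 86.0→25 °C: -196.45 kJ/min
Outlet flows (mol/min): A 34.721, B 28.179
Sensible, products 25→212 °C: 643.33 kJ/min
Q = ΔH = -533.75 kJ/min = -8.8959 kW
Heat removed = 32025 kJ/h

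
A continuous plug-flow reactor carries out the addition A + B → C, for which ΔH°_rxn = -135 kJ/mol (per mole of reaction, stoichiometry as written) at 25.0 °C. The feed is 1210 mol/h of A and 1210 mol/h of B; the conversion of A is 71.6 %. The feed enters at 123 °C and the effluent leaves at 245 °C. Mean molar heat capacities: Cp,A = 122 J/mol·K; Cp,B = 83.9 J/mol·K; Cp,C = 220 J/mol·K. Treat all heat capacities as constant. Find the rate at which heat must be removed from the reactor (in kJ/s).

Q_out = 23.3 kJ/s

Extent of reaction ξ = 0.716 × 1210 = 866.36 mol/h
Reaction term: ξ·ΔH°_rxn = 866.36 × -135 = -116960 kJ/h
Sensible, feed 123→25 °C: -24416 kJ/h
Outlet flows (mol/h): A 343.64, B 343.64, C 866.36
Sensible, products 25→245 °C: 57498 kJ/h
Q = ΔH = -83876 kJ/h = -23.299 kW
Heat removed = 23.299 kJ/s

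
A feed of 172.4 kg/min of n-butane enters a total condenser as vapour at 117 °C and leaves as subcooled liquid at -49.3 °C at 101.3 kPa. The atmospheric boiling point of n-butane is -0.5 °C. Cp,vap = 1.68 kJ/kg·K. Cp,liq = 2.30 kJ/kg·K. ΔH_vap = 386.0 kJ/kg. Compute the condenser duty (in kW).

Q_c = 2000 kW

vapour 117→-0.5 °C: -197.4 kJ/kg
condensation at -0.5 °C: -386 kJ/kg
liquid -0.5→-49.3 °C: -112.24 kJ/kg
Δh = -197.4 + -386 + -112.24 = -695.64 kJ/kg
Q = ṁ·Δh = 172.4 kg/min × -695.64 kJ/kg = -119930 kJ/min
|Q| = 1998.8 kW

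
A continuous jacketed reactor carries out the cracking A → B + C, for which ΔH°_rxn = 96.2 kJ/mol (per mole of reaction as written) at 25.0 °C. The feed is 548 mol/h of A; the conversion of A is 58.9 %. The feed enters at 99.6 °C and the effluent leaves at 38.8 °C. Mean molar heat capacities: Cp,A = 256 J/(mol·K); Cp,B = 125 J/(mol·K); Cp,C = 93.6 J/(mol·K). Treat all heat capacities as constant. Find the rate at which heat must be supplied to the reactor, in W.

Q_in = 6210 W

Extent of reaction ξ = 0.589 × 548 = 322.77 mol/h
Reaction term: ξ·ΔH°_rxn = 322.77 × 96.2 = 31051 kJ/h
Sensible, feed 99.6→25 °C: -10465 kJ/h
Outlet flows (mol/h): A 225.23, B 322.77, C 322.77
Sensible, products 25→38.8 °C: 1769.4 kJ/h
Q = ΔH = 22355 kJ/h = 6.2096 kW
Heat supplied = 6209.6 W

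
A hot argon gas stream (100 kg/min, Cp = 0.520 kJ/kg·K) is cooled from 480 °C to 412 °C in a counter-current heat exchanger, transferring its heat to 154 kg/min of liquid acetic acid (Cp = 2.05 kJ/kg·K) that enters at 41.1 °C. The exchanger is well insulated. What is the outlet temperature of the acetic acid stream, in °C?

T_c,out = 52.3 °C

Heat released by hot stream: Q = 100 × 0.520 × (480 − 412) = 3536 kJ/min
Energy balance on cold side (adiabatic exchanger): Q = ṁ_c·Cp_c·(T_c,out − T_c,in)
T_c,out = 41.1 + 3536/(154 × 2.05) = 52.301 °C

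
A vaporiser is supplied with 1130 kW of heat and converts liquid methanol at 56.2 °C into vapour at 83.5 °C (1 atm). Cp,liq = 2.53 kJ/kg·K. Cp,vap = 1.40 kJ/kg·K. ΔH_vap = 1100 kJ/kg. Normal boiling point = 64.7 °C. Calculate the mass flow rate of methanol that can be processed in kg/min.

Δh = 2.53×(64.7−56.2) + 1100 + 1.40×(83.5−64.7) = 1147.8 kJ/kg
Q = 1130 kW = 1130 kJ/s = 67800 kJ/min
ṁ = Q/Δh = 67800 / 1147.8 = 59.068 kg/min

ṁ = 59.1 kg/min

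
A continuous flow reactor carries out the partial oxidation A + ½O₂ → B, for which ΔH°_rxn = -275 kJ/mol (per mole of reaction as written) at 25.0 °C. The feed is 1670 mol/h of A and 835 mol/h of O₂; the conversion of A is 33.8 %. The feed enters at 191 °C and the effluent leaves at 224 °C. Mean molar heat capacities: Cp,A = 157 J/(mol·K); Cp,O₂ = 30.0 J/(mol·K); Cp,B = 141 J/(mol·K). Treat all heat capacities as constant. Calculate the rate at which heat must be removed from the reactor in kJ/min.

Q_out = 2490 kJ/min

Extent of reaction ξ = 0.338 × 1670 = 564.46 mol/h
Reaction term: ξ·ΔH°_rxn = 564.46 × -275 = -155230 kJ/h
Sensible, feed 191→25 °C: -47682 kJ/h
Outlet flows (mol/h): A 1105.5, O₂ 552.77, B 564.46
Sensible, products 25→224 °C: 53679 kJ/h
Q = ΔH = -149230 kJ/h = -41.453 kW
Heat removed = 2487.2 kJ/min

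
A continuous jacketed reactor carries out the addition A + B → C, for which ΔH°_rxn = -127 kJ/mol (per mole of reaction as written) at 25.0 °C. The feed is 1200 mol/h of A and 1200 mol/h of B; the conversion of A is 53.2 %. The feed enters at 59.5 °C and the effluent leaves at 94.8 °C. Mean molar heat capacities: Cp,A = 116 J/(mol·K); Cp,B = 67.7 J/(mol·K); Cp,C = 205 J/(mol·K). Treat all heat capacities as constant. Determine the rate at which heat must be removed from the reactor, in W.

Q_out = 20100 W

Extent of reaction ξ = 0.532 × 1200 = 638.4 mol/h
Reaction term: ξ·ΔH°_rxn = 638.4 × -127 = -81077 kJ/h
Sensible, feed 59.5→25 °C: -7605.2 kJ/h
Outlet flows (mol/h): A 561.6, B 561.6, C 638.4
Sensible, products 25→94.8 °C: 16336 kJ/h
Q = ΔH = -72346 kJ/h = -20.096 kW
Heat removed = 20096 W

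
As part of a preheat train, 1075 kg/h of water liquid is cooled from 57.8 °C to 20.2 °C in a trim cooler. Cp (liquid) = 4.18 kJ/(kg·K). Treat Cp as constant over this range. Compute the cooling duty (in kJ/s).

Q = ṁ·Cp·ΔT = 1075 × 4.18 × (20.2 − 57.8) = -168960 kJ/h
Converting: 168960 / 3600 s = 46.932 kW

Q_c = 46.9 kJ/s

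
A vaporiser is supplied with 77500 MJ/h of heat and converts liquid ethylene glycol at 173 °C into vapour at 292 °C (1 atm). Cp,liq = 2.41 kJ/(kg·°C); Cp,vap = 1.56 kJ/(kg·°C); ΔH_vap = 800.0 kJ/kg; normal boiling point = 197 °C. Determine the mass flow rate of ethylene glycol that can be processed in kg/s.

ṁ = 21.4 kg/s

Δh = 2.41×(197−173) + 800.0 + 1.56×(292−197) = 1006 kJ/kg
Q = 77500 MJ/h = 21528 kJ/s = 21528 kJ/s
ṁ = Q/Δh = 21528 / 1006 = 21.399 kg/s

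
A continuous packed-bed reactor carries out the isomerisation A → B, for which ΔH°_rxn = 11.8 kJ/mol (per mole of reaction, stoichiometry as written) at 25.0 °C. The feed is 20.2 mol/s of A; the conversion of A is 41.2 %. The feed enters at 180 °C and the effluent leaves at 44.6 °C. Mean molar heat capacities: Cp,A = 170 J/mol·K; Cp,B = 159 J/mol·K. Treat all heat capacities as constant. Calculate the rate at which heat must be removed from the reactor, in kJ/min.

Q_out = 22100 kJ/min

Extent of reaction ξ = 0.412 × 20.2 = 8.3224 mol/s
Reaction term: ξ·ΔH°_rxn = 8.3224 × 11.8 = 98.204 kJ/s
Sensible, feed 180→25 °C: -532.27 kJ/s
Outlet flows (mol/s): A 11.878, B 8.3224
Sensible, products 25→44.6 °C: 65.512 kJ/s
Q = ΔH = -368.55 kJ/s = -368.55 kW
Heat removed = 22113 kJ/min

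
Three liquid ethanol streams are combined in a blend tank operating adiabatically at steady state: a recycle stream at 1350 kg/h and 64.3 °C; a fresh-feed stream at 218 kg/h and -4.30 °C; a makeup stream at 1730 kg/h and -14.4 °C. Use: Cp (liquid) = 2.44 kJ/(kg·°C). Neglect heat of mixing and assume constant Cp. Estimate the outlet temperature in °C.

No heat crosses the boundary, so H_out = H_in.
Σ ṁᵢCp,ᵢTᵢ = 1350×2.44×64.3 + 218×2.44×-4.30 + 1730×2.44×-14.4 = 148730
Σ ṁᵢCp,ᵢ = 1350×2.44 + 218×2.44 + 1730×2.44 = 8047.1
T_out = 148730 / 8047.1 = 18.483 °C

T_out = 18.5 °C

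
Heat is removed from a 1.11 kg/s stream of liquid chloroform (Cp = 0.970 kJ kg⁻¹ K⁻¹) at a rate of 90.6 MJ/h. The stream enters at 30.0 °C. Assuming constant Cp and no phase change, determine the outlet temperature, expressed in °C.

T_out = 6.63 °C

Q = 90.6 MJ/h = 25.167 kJ/s
ΔT = Q/(ṁ·Cp) = 25.167/(1.11×0.970) = 23.374 K
T_out = 30.0 − 23.374 = 6.6261 °C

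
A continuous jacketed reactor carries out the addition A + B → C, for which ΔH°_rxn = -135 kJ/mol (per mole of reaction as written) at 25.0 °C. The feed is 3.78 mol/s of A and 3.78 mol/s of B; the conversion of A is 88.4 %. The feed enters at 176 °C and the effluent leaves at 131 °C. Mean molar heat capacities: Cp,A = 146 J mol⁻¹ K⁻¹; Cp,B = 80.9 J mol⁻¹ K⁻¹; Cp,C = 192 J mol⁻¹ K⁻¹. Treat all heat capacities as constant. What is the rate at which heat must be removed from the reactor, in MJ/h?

Q_out = 1810 MJ/h

Extent of reaction ξ = 0.884 × 3.78 = 3.3415 mol/s
Reaction term: ξ·ΔH°_rxn = 3.3415 × -135 = -451.11 kJ/s
Sensible, feed 176→25 °C: -129.51 kJ/s
Outlet flows (mol/s): A 0.43848, B 0.43848, C 3.3415
Sensible, products 25→131 °C: 78.553 kJ/s
Q = ΔH = -502.06 kJ/s = -502.06 kW
Heat removed = 1807.4 MJ/h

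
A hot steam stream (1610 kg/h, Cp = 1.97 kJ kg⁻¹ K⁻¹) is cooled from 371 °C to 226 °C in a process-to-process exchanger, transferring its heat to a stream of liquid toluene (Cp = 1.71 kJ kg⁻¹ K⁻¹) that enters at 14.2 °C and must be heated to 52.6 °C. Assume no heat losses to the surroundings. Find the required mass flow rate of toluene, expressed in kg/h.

ṁ_c = 7000 kg/h

Heat released by hot stream: Q = 1610 × 1.97 × (371 − 226) = 459900 kJ/h
Energy balance on cold side (adiabatic exchanger): Q = ṁ_c·Cp_c·(T_c,out − T_c,in)
ṁ_c = 459900 / [1.71 × (52.6 − 14.2)] = 7003.8 kg/h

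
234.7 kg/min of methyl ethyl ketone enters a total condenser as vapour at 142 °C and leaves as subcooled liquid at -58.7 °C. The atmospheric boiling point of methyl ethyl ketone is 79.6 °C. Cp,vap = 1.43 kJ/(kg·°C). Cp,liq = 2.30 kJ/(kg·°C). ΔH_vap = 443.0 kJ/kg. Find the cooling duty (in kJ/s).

Q_c = 3330 kJ/s

vapour 142→79.6 °C: -89.232 kJ/kg
condensation at 79.6 °C: -443 kJ/kg
liquid 79.6→-58.7 °C: -318.09 kJ/kg
Δh = -89.232 + -443 + -318.09 = -850.32 kJ/kg
Q = ṁ·Δh = 234.7 kg/min × -850.32 kJ/kg = -199570 kJ/min
|Q| = 3326.2 kW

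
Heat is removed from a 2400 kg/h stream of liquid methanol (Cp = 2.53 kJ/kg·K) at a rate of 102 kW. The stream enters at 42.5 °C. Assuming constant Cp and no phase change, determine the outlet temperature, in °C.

Q = 102 kW = 367200 kJ/h
ΔT = Q/(ṁ·Cp) = 367200/(2400×2.53) = 60.474 K
T_out = 42.5 − 60.474 = -17.974 °C

T_out = -18.0 °C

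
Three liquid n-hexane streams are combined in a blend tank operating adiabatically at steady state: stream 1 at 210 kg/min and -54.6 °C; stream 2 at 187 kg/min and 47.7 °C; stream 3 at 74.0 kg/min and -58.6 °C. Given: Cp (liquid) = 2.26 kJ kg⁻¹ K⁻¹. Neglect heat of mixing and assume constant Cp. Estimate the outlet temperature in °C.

Energy balance with Q = 0: Σ ṁᵢCp,ᵢ(T_out − Tᵢ) = 0
Σ ṁᵢCp,ᵢTᵢ = 210×2.26×-54.6 + 187×2.26×47.7 + 74.0×2.26×-58.6 = -15554
Σ ṁᵢCp,ᵢ = 210×2.26 + 187×2.26 + 74.0×2.26 = 1064.5
T_out = -15554 / 1064.5 = -14.613 °C

T_out = -14.6 °C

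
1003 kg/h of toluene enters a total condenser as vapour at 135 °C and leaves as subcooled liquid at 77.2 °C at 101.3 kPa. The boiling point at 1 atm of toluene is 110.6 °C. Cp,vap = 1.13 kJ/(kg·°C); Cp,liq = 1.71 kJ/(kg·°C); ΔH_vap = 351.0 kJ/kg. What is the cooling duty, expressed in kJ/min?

vapour 135→110.6 °C: -27.572 kJ/kg
condensation at 110.6 °C: -351 kJ/kg
liquid 110.6→77.2 °C: -57.114 kJ/kg
Δh = -27.572 + -351 + -57.114 = -435.69 kJ/kg
Q = ṁ·Δh = 1003 kg/h × -435.69 kJ/kg = -436990 kJ/h
|Q| = 121.39 kW = 7283.2 kJ/min

Q_c = 7280 kJ/min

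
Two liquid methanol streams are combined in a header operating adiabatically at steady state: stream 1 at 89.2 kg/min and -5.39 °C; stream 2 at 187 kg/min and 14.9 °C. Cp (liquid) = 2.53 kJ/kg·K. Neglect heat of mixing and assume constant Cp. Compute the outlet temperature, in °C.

T_out = 8.35 °C

Adiabatic, steady state ⇒ Σ ṁᵢCp,ᵢ(T_out − Tᵢ) = 0
T_out = Σ ṁᵢCp,ᵢTᵢ / Σ ṁᵢCp,ᵢ
      = 5832.9 / 698.79 = 8.3473 °C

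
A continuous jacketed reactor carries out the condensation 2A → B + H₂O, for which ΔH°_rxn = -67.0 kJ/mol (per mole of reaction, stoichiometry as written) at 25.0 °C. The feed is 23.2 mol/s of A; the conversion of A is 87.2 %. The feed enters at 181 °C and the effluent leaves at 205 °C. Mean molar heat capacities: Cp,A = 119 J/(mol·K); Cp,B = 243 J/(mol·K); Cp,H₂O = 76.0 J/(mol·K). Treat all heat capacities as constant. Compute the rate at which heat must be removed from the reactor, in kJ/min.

Q_out = 27800 kJ/min

Extent of reaction ξ = 0.872 × 23.2 / 2 = 10.115 mol/s
Reaction term: ξ·ΔH°_rxn = 10.115 × -67.0 = -677.72 kJ/s
Sensible, feed 181→25 °C: -430.68 kJ/s
Outlet flows (mol/s): A 2.9696, B 10.115, H₂O 10.115
Sensible, products 25→205 °C: 644.42 kJ/s
Q = ΔH = -463.98 kJ/s = -463.98 kW
Heat removed = 27839 kJ/min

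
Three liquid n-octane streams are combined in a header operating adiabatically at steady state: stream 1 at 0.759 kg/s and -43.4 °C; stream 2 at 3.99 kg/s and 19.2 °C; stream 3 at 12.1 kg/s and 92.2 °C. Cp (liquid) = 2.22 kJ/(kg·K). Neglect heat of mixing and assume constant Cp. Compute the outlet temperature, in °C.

Adiabatic, steady state ⇒ Σ ṁᵢCp,ᵢ(T_out − Tᵢ) = 0
T_out = Σ ṁᵢCp,ᵢTᵢ / Σ ṁᵢCp,ᵢ
      = 2573.6 / 37.405 = 68.805 °C

T_out = 68.8 °C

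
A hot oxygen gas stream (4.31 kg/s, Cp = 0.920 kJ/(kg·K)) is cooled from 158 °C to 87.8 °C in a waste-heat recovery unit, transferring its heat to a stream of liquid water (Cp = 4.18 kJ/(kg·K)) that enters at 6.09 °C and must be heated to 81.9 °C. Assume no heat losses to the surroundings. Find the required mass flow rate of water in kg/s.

Heat released by hot stream: Q = 4.31 × 0.920 × (158 − 87.8) = 278.36 kJ/s
Energy balance on cold side (adiabatic exchanger): Q = ṁ_c·Cp_c·(T_c,out − T_c,in)
ṁ_c = 278.36 / [4.18 × (81.9 − 6.09)] = 0.87841 kg/s

ṁ_c = 0.878 kg/s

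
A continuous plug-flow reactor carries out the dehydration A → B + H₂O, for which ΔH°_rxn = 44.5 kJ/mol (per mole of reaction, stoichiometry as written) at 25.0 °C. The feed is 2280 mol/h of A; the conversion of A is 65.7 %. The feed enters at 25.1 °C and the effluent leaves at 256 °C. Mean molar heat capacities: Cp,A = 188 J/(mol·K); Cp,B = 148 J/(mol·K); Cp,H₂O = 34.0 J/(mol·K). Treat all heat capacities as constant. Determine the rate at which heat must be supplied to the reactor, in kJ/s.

Q_in = 45.4 kJ/s

Extent of reaction ξ = 0.657 × 2280 = 1498 mol/h
Reaction term: ξ·ΔH°_rxn = 1498 × 44.5 = 66659 kJ/h
Sensible, feed 25.1→25 °C: -42.864 kJ/h
Outlet flows (mol/h): A 782.04, B 1498, H₂O 1498
Sensible, products 25→256 °C: 96940 kJ/h
Q = ΔH = 163560 kJ/h = 45.432 kW
Heat supplied = 45.432 kJ/s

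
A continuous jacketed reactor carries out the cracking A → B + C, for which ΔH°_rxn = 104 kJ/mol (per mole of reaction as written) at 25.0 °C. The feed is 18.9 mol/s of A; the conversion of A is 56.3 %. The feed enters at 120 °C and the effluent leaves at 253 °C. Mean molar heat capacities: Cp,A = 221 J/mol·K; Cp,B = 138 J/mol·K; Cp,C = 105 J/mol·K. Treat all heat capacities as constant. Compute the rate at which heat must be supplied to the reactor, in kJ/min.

Extent of reaction ξ = 0.563 × 18.9 = 10.641 mol/s
Reaction term: ξ·ΔH°_rxn = 10.641 × 104 = 1106.6 kJ/s
Sensible, feed 120→25 °C: -396.81 kJ/s
Outlet flows (mol/s): A 8.2593, B 10.641, C 10.641
Sensible, products 25→253 °C: 1005.7 kJ/s
Q = ΔH = 1715.5 kJ/s = 1715.5 kW
Heat supplied = 102930 kJ/min

Q_in = 103000 kJ/min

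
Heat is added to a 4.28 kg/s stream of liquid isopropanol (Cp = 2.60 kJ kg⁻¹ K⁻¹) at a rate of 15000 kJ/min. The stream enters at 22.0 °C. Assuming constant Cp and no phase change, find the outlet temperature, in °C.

T_out = 44.5 °C

Q = 15000 kJ/min = 250 kJ/s
ΔT = Q/(ṁ·Cp) = 250/(4.28×2.60) = 22.466 K
T_out = 22.0 + 22.466 = 44.466 °C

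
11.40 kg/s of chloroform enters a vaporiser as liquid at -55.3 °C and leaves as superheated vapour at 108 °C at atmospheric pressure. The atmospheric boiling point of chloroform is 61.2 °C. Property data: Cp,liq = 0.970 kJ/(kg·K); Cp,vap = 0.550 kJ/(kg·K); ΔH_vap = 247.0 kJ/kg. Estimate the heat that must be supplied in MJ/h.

liquid -55.3→61.2 °C: 113 kJ/kg
vaporisation at 61.2 °C: 247 kJ/kg
vapour 61.2→108 °C: 25.74 kJ/kg
Δh = 113 + 247 + 25.74 = 385.75 kJ/kg
Q = ṁ·Δh = 11.40 kg/s × 385.75 kJ/kg = 4397.5 kJ/s
|Q| = 4397.5 kW = 15831 MJ/h

Q = 15800 MJ/h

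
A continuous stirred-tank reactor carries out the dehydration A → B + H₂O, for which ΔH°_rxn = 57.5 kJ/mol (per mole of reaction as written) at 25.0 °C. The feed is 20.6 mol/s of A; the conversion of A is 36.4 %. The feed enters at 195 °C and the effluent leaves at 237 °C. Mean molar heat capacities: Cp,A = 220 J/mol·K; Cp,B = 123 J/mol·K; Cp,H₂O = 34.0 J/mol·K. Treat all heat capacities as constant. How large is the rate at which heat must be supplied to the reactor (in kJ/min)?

Extent of reaction ξ = 0.364 × 20.6 = 7.4984 mol/s
Reaction term: ξ·ΔH°_rxn = 7.4984 × 57.5 = 431.16 kJ/s
Sensible, feed 195→25 °C: -770.44 kJ/s
Outlet flows (mol/s): A 13.102, B 7.4984, H₂O 7.4984
Sensible, products 25→237 °C: 860.64 kJ/s
Q = ΔH = 521.35 kJ/s = 521.35 kW
Heat supplied = 31281 kJ/min

Q_in = 31300 kJ/min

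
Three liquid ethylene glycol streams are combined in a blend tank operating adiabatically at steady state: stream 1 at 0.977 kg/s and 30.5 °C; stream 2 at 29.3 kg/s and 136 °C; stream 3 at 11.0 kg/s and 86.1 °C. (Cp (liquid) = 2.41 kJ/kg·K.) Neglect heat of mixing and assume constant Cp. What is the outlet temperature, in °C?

T_out = 120 °C

No heat crosses the boundary, so H_out = H_in.
T_out = Σ ṁᵢCp,ᵢTᵢ / Σ ṁᵢCp,ᵢ
      = 11958 / 99.478 = 120.2 °C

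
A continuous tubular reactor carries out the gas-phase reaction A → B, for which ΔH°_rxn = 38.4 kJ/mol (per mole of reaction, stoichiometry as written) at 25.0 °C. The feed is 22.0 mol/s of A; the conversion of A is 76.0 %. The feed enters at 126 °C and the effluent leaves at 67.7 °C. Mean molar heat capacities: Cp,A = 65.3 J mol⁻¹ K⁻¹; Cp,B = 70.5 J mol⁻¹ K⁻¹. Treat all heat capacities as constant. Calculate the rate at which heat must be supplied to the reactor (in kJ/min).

Extent of reaction ξ = 0.760 × 22.0 = 16.72 mol/s
Reaction term: ξ·ΔH°_rxn = 16.72 × 38.4 = 642.05 kJ/s
Sensible, feed 126→25 °C: -145.1 kJ/s
Outlet flows (mol/s): A 5.28, B 16.72
Sensible, products 25→67.7 °C: 65.055 kJ/s
Q = ΔH = 562.01 kJ/s = 562.01 kW
Heat supplied = 33720 kJ/min

Q_in = 33700 kJ/min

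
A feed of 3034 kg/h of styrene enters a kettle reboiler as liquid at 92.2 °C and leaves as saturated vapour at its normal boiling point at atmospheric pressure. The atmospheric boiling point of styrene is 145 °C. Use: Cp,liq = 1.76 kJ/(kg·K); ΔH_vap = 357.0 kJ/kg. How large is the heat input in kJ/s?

Q = 379 kJ/s

liquid 92.2→145 °C: 92.928 kJ/kg
vaporisation at 145 °C: 357 kJ/kg
Δh = 92.928 + 357 = 449.93 kJ/kg
Q = ṁ·Δh = 3034 kg/h × 449.93 kJ/kg = 1.3651e+06 kJ/h
|Q| = 379.19 kW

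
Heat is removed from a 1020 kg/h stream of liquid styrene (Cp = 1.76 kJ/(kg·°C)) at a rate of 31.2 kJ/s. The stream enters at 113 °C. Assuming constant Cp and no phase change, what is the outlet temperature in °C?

T_out = 50.4 °C

Q = 31.2 kJ/s = 112320 kJ/h
ΔT = Q/(ṁ·Cp) = 112320/(1020×1.76) = 62.567 K
T_out = 113 − 62.567 = 50.433 °C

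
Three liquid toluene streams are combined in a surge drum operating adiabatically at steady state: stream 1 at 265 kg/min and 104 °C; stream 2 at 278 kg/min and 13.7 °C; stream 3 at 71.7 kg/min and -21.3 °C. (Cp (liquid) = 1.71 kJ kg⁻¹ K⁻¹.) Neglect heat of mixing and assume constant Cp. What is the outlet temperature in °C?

T_out = 48.5 °C

Energy balance with Q = 0: Σ ṁᵢCp,ᵢ(T_out − Tᵢ) = 0
T_out = Σ ṁᵢCp,ᵢTᵢ / Σ ṁᵢCp,ᵢ
      = 51029 / 1051.1 = 48.546 °C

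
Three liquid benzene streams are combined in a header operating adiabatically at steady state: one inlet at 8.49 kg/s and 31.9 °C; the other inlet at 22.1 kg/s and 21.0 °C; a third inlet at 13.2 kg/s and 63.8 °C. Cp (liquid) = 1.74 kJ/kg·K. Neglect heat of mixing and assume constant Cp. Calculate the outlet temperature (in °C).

Adiabatic, steady state ⇒ Σ ṁᵢCp,ᵢ(T_out − Tᵢ) = 0
T_out = Σ ṁᵢCp,ᵢTᵢ / Σ ṁᵢCp,ᵢ
      = 2744.1 / 76.195 = 36.015 °C

T_out = 36.0 °C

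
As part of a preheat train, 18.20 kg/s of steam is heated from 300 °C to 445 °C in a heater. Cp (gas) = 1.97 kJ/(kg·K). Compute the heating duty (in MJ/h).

Q = ṁ·Cp·ΔT = 18.20 × 1.97 × (445 − 300) = 5198.8 kJ/s
Heating duty = 18716 MJ/h

Q = 18700 MJ/h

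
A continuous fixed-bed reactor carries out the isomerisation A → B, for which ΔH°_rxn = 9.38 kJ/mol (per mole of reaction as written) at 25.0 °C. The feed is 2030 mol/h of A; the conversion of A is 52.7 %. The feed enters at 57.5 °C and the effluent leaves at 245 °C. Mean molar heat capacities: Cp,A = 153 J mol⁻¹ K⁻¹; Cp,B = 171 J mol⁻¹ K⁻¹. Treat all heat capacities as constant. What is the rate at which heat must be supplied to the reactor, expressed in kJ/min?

Extent of reaction ξ = 0.527 × 2030 = 1069.8 mol/h
Reaction term: ξ·ΔH°_rxn = 1069.8 × 9.38 = 10035 kJ/h
Sensible, feed 57.5→25 °C: -10094 kJ/h
Outlet flows (mol/h): A 960.19, B 1069.8
Sensible, products 25→245 °C: 72566 kJ/h
Q = ΔH = 72507 kJ/h = 20.141 kW
Heat supplied = 1208.4 kJ/min

Q_in = 1210 kJ/min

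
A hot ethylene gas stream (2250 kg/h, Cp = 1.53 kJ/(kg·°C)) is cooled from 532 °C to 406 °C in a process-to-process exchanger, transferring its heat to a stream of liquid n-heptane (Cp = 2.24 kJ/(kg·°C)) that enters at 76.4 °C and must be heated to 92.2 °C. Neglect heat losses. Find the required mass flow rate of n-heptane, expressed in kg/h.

ṁ_c = 12300 kg/h

Heat released by hot stream: Q = 2250 × 1.53 × (532 − 406) = 433760 kJ/h
Energy balance on cold side (adiabatic exchanger): Q = ṁ_c·Cp_c·(T_c,out − T_c,in)
ṁ_c = 433760 / [2.24 × (92.2 − 76.4)] = 12256 kg/h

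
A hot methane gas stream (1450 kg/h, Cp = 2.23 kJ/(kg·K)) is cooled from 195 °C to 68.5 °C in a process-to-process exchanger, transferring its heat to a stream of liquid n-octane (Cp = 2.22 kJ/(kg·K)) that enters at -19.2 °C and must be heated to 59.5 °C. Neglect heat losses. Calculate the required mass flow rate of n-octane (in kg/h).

Heat released by hot stream: Q = 1450 × 2.23 × (195 − 68.5) = 409040 kJ/h
Energy balance on cold side (adiabatic exchanger): Q = ṁ_c·Cp_c·(T_c,out − T_c,in)
ṁ_c = 409040 / [2.22 × (59.5 − -19.2)] = 2341.2 kg/h

ṁ_c = 2340 kg/h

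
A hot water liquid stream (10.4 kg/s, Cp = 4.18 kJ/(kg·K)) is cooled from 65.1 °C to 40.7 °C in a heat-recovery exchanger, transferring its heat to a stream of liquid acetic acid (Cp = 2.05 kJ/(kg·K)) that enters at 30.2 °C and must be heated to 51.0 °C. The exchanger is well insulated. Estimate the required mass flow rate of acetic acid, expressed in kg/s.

Heat released by hot stream: Q = 10.4 × 4.18 × (65.1 − 40.7) = 1060.7 kJ/s
Energy balance on cold side (adiabatic exchanger): Q = ṁ_c·Cp_c·(T_c,out − T_c,in)
ṁ_c = 1060.7 / [2.05 × (51.0 − 30.2)] = 24.876 kg/s

ṁ_c = 24.9 kg/s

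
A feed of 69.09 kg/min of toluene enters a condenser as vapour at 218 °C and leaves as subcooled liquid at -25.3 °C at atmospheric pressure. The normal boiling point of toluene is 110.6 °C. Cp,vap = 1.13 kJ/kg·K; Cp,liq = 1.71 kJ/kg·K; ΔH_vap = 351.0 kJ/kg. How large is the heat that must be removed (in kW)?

Q_c = 812 kW

vapour 218→110.6 °C: -121.36 kJ/kg
condensation at 110.6 °C: -351 kJ/kg
liquid 110.6→-25.3 °C: -232.39 kJ/kg
Δh = -121.36 + -351 + -232.39 = -704.75 kJ/kg
Q = ṁ·Δh = 69.09 kg/min × -704.75 kJ/kg = -48691 kJ/min
|Q| = 811.52 kW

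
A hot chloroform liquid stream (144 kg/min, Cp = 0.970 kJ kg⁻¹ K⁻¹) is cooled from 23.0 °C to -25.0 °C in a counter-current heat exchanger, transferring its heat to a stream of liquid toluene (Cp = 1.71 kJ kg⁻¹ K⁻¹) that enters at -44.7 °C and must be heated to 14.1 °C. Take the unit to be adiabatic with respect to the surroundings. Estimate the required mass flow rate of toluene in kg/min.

ṁ_c = 66.7 kg/min

Heat released by hot stream: Q = 144 × 0.970 × (23.0 − -25.0) = 6704.6 kJ/min
Energy balance on cold side (adiabatic exchanger): Q = ṁ_c·Cp_c·(T_c,out − T_c,in)
ṁ_c = 6704.6 / [1.71 × (14.1 − -44.7)] = 66.681 kg/min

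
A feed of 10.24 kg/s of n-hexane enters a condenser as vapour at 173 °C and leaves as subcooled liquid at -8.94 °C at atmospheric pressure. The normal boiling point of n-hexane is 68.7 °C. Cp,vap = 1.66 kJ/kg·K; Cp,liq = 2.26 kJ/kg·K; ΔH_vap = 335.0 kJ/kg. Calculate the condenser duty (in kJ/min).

Q_c = 420000 kJ/min

vapour 173→68.7 °C: -173.14 kJ/kg
condensation at 68.7 °C: -335 kJ/kg
liquid 68.7→-8.94 °C: -175.47 kJ/kg
Δh = -173.14 + -335 + -175.47 = -683.6 kJ/kg
Q = ṁ·Δh = 10.24 kg/s × -683.6 kJ/kg = -7000.1 kJ/s
|Q| = 7000.1 kW = 420010 kJ/min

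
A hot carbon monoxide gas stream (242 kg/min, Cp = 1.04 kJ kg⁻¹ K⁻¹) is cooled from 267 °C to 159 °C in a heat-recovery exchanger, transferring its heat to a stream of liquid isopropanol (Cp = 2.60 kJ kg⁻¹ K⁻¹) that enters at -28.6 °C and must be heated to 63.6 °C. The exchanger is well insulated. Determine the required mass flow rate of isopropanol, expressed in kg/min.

Heat released by hot stream: Q = 242 × 1.04 × (267 − 159) = 27181 kJ/min
Energy balance on cold side (adiabatic exchanger): Q = ṁ_c·Cp_c·(T_c,out − T_c,in)
ṁ_c = 27181 / [2.60 × (63.6 − -28.6)] = 113.39 kg/min

ṁ_c = 113 kg/min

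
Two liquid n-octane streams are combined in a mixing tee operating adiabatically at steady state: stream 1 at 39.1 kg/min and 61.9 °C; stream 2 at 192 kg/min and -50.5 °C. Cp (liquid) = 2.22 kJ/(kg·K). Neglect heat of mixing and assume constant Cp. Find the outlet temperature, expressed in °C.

Adiabatic, steady state ⇒ Σ ṁᵢCp,ᵢ(T_out − Tᵢ) = 0
T_out = Σ ṁᵢCp,ᵢTᵢ / Σ ṁᵢCp,ᵢ
      = -16152 / 513.04 = -31.483 °C

T_out = -31.5 °C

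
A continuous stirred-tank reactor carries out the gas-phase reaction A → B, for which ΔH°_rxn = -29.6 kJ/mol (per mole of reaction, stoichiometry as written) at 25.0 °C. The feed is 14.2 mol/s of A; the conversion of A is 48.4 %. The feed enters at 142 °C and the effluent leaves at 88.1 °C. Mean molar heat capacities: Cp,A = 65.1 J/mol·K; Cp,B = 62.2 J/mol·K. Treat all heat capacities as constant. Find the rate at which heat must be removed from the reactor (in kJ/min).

Extent of reaction ξ = 0.484 × 14.2 = 6.8728 mol/s
Reaction term: ξ·ΔH°_rxn = 6.8728 × -29.6 = -203.43 kJ/s
Sensible, feed 142→25 °C: -108.16 kJ/s
Outlet flows (mol/s): A 7.3272, B 6.8728
Sensible, products 25→88.1 °C: 57.073 kJ/s
Q = ΔH = -254.52 kJ/s = -254.52 kW
Heat removed = 15271 kJ/min

Q_out = 15300 kJ/min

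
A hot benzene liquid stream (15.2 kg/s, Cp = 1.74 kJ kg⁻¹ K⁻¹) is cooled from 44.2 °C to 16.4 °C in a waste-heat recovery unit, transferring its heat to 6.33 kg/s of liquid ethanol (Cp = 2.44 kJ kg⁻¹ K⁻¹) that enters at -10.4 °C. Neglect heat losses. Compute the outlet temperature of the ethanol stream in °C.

Heat released by hot stream: Q = 15.2 × 1.74 × (44.2 − 16.4) = 735.25 kJ/s
Energy balance on cold side (adiabatic exchanger): Q = ṁ_c·Cp_c·(T_c,out − T_c,in)
T_c,out = -10.4 + 735.25/(6.33 × 2.44) = 37.204 °C

T_c,out = 37.2 °C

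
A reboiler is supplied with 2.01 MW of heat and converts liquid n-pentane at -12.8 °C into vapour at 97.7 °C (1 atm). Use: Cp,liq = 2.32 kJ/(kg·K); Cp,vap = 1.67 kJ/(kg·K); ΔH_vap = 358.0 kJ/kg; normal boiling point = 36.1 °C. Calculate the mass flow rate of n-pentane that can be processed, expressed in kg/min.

ṁ = 210 kg/min

Δh = 2.32×(36.1−-12.8) + 358.0 + 1.67×(97.7−36.1) = 574.32 kJ/kg
Q = 2.01 MW = 2010 kJ/s = 120600 kJ/min
ṁ = Q/Δh = 120600 / 574.32 = 209.99 kg/min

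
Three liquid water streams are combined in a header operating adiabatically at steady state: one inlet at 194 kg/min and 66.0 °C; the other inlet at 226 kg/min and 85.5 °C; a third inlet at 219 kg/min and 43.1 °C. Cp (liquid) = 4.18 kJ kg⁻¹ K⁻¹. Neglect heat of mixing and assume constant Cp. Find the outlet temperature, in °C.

T_out = 65.0 °C

Energy balance with Q = 0: Σ ṁᵢCp,ᵢ(T_out − Tᵢ) = 0
Σ ṁᵢCp,ᵢTᵢ = 194×4.18×66.0 + 226×4.18×85.5 + 219×4.18×43.1 = 173750
Σ ṁᵢCp,ᵢ = 194×4.18 + 226×4.18 + 219×4.18 = 2671
T_out = 173750 / 2671 = 65.048 °C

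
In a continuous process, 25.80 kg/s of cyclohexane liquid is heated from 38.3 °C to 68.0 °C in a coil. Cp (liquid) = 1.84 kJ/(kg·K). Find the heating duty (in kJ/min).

Q = ṁ·Cp·ΔT = 25.80 × 1.84 × (68.0 − 38.3) = 1409.9 kJ/s
Heating duty = 84595 kJ/min

Q = 84600 kJ/min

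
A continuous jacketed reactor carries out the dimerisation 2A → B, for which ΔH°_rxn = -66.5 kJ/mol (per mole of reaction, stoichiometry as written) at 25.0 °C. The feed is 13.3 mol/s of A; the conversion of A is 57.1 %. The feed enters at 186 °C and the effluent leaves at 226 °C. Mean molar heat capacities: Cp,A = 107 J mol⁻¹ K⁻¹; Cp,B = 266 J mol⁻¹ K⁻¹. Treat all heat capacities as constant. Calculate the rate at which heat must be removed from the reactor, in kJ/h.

Q_out = 561000 kJ/h

Extent of reaction ξ = 0.571 × 13.3 / 2 = 3.7971 mol/s
Reaction term: ξ·ΔH°_rxn = 3.7971 × -66.5 = -252.51 kJ/s
Sensible, feed 186→25 °C: -229.12 kJ/s
Outlet flows (mol/s): A 5.7057, B 3.7971
Sensible, products 25→226 °C: 325.73 kJ/s
Q = ΔH = -155.9 kJ/s = -155.9 kW
Heat removed = 561240 kJ/h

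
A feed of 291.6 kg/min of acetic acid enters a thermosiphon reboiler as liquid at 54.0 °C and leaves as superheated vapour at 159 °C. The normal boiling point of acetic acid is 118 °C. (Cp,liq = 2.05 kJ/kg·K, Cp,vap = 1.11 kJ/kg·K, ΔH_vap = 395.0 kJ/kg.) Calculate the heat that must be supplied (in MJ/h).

liquid 54.0→118 °C: 131.2 kJ/kg
vaporisation at 118 °C: 395 kJ/kg
vapour 118→159 °C: 45.51 kJ/kg
Δh = 131.2 + 395 + 45.51 = 571.71 kJ/kg
Q = ṁ·Δh = 291.6 kg/min × 571.71 kJ/kg = 166710 kJ/min
|Q| = 2778.5 kW = 10003 MJ/h

Q = 10000 MJ/h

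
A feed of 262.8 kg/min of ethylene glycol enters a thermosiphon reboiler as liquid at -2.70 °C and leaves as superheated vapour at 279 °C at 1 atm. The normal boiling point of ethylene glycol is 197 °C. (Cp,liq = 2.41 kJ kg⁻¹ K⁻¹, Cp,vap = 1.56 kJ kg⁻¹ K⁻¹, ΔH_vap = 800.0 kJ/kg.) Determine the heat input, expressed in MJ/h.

Q = 22200 MJ/h

liquid -2.70→197 °C: 481.28 kJ/kg
vaporisation at 197 °C: 800 kJ/kg
vapour 197→279 °C: 127.92 kJ/kg
Δh = 481.28 + 800 + 127.92 = 1409.2 kJ/kg
Q = ṁ·Δh = 262.8 kg/min × 1409.2 kJ/kg = 370340 kJ/min
|Q| = 6172.3 kW = 22220 MJ/h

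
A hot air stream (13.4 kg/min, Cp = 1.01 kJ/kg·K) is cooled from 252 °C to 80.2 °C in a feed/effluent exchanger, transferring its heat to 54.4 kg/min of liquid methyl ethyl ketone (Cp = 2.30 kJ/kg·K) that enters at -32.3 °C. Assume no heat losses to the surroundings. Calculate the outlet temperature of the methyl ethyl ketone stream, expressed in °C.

T_c,out = -13.7 °C

Heat released by hot stream: Q = 13.4 × 1.01 × (252 − 80.2) = 2325.1 kJ/min
Energy balance on cold side (adiabatic exchanger): Q = ṁ_c·Cp_c·(T_c,out − T_c,in)
T_c,out = -32.3 + 2325.1/(54.4 × 2.30) = -13.717 °C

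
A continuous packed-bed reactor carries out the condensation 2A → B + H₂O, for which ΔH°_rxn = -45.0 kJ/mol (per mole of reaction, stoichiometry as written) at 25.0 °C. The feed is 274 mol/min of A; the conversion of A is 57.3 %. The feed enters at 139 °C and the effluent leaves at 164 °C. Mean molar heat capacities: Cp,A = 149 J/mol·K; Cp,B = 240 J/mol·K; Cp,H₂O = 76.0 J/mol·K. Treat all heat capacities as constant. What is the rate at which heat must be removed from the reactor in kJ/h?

Q_out = 139000 kJ/h

Extent of reaction ξ = 0.573 × 274 / 2 = 78.501 mol/min
Reaction term: ξ·ΔH°_rxn = 78.501 × -45.0 = -3532.5 kJ/min
Sensible, feed 139→25 °C: -4654.2 kJ/min
Outlet flows (mol/min): A 117, B 78.501, H₂O 78.501
Sensible, products 25→164 °C: 5871.2 kJ/min
Q = ΔH = -2315.5 kJ/min = -38.591 kW
Heat removed = 138930 kJ/h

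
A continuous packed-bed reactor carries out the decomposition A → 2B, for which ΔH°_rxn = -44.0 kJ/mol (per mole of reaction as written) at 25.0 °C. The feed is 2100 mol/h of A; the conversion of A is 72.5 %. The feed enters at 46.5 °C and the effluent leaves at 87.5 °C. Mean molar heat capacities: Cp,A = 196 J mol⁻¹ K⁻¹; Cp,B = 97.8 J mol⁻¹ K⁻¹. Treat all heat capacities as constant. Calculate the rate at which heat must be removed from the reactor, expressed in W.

Q_out = 13900 W

Extent of reaction ξ = 0.725 × 2100 = 1522.5 mol/h
Reaction term: ξ·ΔH°_rxn = 1522.5 × -44.0 = -66990 kJ/h
Sensible, feed 46.5→25 °C: -8849.4 kJ/h
Outlet flows (mol/h): A 577.5, B 3045
Sensible, products 25→87.5 °C: 25687 kJ/h
Q = ΔH = -50152 kJ/h = -13.931 kW
Heat removed = 13931 W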